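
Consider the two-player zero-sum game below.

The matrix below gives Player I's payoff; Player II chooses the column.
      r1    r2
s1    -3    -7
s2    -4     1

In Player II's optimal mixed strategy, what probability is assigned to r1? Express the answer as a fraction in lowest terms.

8/9

Row minima are -7 and -4, so Player I's maximin is -4; column maxima are -3 and 1, so Player II's minimax is -3. These differ, so the equilibrium is in mixed strategies.
Let Player II play r1 with probability q. Player I is indifferent when −3q − 7(1−q) = −4q + (1−q), giving q = 8/9.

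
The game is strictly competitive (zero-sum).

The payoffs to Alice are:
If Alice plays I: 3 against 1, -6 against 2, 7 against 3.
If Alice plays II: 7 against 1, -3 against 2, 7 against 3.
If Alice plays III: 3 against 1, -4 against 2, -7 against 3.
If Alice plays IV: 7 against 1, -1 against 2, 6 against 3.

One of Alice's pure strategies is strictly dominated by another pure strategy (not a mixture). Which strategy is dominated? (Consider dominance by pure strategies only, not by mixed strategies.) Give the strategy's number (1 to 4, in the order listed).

Compare III with II: 7 > 3, -3 > -4, 7 > -7.
So II strictly dominates III for Alice; III is strictly dominated.

3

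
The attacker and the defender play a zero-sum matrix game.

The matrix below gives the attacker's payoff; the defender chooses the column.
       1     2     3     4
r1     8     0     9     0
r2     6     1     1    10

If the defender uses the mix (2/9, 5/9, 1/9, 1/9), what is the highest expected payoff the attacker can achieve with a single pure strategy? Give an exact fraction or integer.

r1: (8)·(2/9) + (0)·(5/9) + (9)·(1/9) + (0)·(1/9) = 25/9.
r2: (6)·(2/9) + (1)·(5/9) + (1)·(1/9) + (10)·(1/9) = 28/9.
The best pure response is r2 with expected payoff 28/9.

28/9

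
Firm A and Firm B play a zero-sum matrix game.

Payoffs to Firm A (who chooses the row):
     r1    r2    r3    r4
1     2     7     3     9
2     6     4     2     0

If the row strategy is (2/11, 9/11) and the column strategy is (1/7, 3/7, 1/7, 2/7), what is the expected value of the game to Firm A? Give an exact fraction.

268/77

Against (1/7, 3/7, 1/7, 2/7), each row's expected payoff is 1: 44/7; 2: 20/7.
Taking the (2/11, 9/11)-weighted average: (2/11)·(44/7) + (9/11)·(20/7) = 268/77.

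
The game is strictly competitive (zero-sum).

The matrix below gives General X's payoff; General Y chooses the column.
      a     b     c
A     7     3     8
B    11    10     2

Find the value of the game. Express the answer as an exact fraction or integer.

74/13

Column a is strictly dominated by b for General Y (it gives General X more in every row).
The remaining 2×2 game on (A, B) × (b, c) has no saddle point. Let General X play A with probability p; indifference gives 3p + 10(1−p) = 8p + 2(1−p), so p = 8/13.
Similarly General Y's optimal q on b is 6/13, and the value is 3·(6/13) + (8)·(7/13) = 74/13.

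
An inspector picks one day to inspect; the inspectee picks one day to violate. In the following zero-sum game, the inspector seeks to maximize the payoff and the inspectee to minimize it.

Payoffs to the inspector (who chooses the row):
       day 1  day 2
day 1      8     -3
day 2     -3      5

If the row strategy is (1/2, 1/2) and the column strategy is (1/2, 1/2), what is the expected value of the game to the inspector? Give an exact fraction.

7/4

Against (1/2, 1/2), each row's expected payoff is day 1: 5/2; day 2: 1.
Taking the (1/2, 1/2)-weighted average: (1/2)·(5/2) + (1/2)·(1) = 7/4.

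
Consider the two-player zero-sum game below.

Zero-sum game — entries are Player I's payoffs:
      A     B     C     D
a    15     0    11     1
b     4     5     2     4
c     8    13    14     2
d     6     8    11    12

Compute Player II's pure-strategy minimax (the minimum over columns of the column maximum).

The worst case (largest entry) in each column is A: 15, B: 13, C: 14, D: 12.
The best (smallest) of these is 12.

12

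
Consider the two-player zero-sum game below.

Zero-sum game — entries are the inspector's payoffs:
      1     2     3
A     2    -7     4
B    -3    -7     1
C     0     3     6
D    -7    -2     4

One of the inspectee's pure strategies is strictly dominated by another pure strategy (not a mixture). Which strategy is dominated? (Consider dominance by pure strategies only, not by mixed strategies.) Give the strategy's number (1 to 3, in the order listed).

3

The inspectee prefers columns that give the inspector less. Compare 3 with 1: 2 < 4, -3 < 1, 0 < 6, -7 < 4.
So 1 strictly dominates 3 for the inspectee; 3 is strictly dominated.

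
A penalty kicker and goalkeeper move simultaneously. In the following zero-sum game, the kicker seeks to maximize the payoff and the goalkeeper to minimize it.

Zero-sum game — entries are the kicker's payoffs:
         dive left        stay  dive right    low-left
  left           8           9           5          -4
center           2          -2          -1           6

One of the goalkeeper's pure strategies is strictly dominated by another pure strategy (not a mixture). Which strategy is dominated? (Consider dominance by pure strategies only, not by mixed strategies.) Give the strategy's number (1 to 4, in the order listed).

The goalkeeper prefers columns that give the kicker less. Compare dive left with dive right: 5 < 8, -1 < 2.
So dive right strictly dominates dive left for the goalkeeper; dive left is strictly dominated.

1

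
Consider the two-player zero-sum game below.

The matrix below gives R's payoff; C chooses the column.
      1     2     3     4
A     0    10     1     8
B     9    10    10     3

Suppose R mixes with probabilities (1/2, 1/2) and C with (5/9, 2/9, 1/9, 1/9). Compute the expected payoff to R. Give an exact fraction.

Against (5/9, 2/9, 1/9, 1/9), each row's expected payoff is A: 29/9; B: 26/3.
Taking the (1/2, 1/2)-weighted average: (1/2)·(29/9) + (1/2)·(26/3) = 107/18.

107/18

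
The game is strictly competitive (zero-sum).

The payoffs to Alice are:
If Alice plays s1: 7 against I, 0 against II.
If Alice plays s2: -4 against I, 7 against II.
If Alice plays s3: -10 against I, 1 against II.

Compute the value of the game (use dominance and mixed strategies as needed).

Row s3 is strictly dominated by row s2, so Alice never plays it.
The remaining 2×2 game on (s1, s2) × (I, II) has no saddle point. Let Alice play s1 with probability p; indifference gives 7p − 4(1−p) = 7(1−p), so p = 11/18.
Similarly Bob's optimal q on I is 7/18, and the value is 7·(7/18) + (0)·(11/18) = 49/18.

49/18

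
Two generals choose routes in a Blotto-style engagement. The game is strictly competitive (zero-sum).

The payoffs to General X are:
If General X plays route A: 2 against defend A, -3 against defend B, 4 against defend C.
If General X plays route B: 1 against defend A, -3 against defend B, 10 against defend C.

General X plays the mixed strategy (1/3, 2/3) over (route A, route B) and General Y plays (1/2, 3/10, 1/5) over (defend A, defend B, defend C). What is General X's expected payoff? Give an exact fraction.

41/30

Against (1/2, 3/10, 1/5), each row's expected payoff is route A: 9/10; route B: 8/5.
Taking the (1/3, 2/3)-weighted average: (1/3)·(9/10) + (2/3)·(8/5) = 41/30.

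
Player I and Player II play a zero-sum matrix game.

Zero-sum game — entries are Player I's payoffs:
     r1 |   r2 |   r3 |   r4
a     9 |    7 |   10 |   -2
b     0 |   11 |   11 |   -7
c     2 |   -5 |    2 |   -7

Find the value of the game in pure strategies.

-2

Row minima: -2, -7, -7 → Player I's maximin is -2.
Column maxima: 9, 11, 11, -2 → Player II's minimax is -2.
They coincide at (a, r4), so the value is -2.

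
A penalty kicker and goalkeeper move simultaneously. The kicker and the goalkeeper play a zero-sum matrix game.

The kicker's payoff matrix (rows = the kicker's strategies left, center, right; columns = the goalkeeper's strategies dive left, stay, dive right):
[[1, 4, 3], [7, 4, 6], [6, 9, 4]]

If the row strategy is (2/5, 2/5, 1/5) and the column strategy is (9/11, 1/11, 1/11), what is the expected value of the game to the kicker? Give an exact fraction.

49/11

Against (9/11, 1/11, 1/11), each row's expected payoff is left: 16/11; center: 73/11; right: 67/11.
Taking the (2/5, 2/5, 1/5)-weighted average: (2/5)·(16/11) + (2/5)·(73/11) + (1/5)·(67/11) = 49/11.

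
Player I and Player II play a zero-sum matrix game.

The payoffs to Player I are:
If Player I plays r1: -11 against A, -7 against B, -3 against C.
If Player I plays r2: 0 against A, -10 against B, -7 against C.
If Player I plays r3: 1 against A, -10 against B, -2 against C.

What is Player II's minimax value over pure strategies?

-7

The worst case (largest entry) in each column is A: 1, B: -7, C: -2.
The best (smallest) of these is -7.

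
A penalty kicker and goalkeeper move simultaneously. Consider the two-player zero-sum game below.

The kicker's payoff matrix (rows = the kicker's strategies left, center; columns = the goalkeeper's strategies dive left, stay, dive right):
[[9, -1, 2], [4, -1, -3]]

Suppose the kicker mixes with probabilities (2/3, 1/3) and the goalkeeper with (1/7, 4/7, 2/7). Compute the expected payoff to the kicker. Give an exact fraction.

Against (1/7, 4/7, 2/7), each row's expected payoff is left: 9/7; center: -6/7.
Taking the (2/3, 1/3)-weighted average: (2/3)·(9/7) + (1/3)·(-6/7) = 4/7.

4/7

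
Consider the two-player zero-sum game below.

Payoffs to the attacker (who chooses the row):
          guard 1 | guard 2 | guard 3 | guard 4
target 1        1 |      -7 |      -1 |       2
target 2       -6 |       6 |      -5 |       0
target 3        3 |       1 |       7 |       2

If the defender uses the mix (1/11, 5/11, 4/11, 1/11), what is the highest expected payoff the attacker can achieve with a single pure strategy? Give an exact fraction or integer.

38/11

target 1: (1)·(1/11) + (-7)·(5/11) + (-1)·(4/11) + (2)·(1/11) = -36/11.
target 2: (-6)·(1/11) + (6)·(5/11) + (-5)·(4/11) + (0)·(1/11) = 4/11.
target 3: (3)·(1/11) + (1)·(5/11) + (7)·(4/11) + (2)·(1/11) = 38/11.
The best pure response is target 3 with expected payoff 38/11.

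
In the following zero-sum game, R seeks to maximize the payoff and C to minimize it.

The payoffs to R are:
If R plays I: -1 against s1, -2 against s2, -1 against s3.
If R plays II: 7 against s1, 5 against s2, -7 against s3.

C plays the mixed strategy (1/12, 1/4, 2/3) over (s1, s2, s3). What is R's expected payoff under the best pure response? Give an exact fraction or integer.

I: (-1)·(1/12) + (-2)·(1/4) + (-1)·(2/3) = -5/4.
II: (7)·(1/12) + (5)·(1/4) + (-7)·(2/3) = -17/6.
The best pure response is I with expected payoff -5/4.

-5/4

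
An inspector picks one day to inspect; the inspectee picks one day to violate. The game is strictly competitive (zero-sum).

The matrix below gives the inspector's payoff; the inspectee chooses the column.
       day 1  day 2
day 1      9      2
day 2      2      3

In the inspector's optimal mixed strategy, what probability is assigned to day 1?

Row minima are 2 and 2, so the inspector's maximin is 2; column maxima are 9 and 3, so the inspectee's minimax is 3. These differ, so the equilibrium is in mixed strategies.
Let the inspector play day 1 with probability p. The inspectee is indifferent when 9p + 2(1−p) = 2p + 3(1−p), giving p = 1/8.

1/8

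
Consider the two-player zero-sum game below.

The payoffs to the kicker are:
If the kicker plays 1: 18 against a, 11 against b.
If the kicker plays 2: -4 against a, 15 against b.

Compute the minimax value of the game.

157/13

Row minima are 11 and -4, so the kicker's maximin is 11; column maxima are 18 and 15, so the goalkeeper's minimax is 15. These differ, so the equilibrium is in mixed strategies.
Let the kicker play 1 with probability p. The goalkeeper is indifferent when 18p − 4(1−p) = 11p + 15(1−p), giving p = 19/26.
Let the goalkeeper play a with probability q. The kicker is indifferent when 18q + 11(1−q) = −4q + 15(1−q), giving q = 2/13.
The value is 18·(2/13) + (11)·(11/13) = 157/13.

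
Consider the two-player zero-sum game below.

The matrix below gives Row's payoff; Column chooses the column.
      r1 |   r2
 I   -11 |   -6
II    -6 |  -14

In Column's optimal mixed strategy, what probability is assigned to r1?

Row minima are -11 and -14, so Row's maximin is -11; column maxima are -6 and -6, so Column's minimax is -6. These differ, so the equilibrium is in mixed strategies.
Let Column play r1 with probability q. Row is indifferent when −11q − 6(1−q) = −6q − 14(1−q), giving q = 8/13.

8/13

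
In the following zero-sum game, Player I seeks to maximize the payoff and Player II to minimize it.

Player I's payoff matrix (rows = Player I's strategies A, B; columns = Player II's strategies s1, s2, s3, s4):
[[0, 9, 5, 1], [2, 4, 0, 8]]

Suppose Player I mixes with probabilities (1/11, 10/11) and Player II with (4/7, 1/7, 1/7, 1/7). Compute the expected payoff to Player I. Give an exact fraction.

215/77

Against (4/7, 1/7, 1/7, 1/7), each row's expected payoff is A: 15/7; B: 20/7.
Taking the (1/11, 10/11)-weighted average: (1/11)·(15/7) + (10/11)·(20/7) = 215/77.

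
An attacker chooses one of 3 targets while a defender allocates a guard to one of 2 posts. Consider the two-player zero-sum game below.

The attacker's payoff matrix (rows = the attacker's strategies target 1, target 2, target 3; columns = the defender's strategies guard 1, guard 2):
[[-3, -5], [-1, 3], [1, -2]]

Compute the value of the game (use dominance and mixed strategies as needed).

1/7

Row target 1 is strictly dominated by row target 3, so the attacker never plays it.
The remaining 2×2 game on (target 2, target 3) × (guard 1, guard 2) has no saddle point. Let the attacker play target 2 with probability p; indifference gives −p + (1−p) = 3p − 2(1−p), so p = 3/7.
Similarly the defender's optimal q on guard 1 is 5/7, and the value is -1·(5/7) + (3)·(2/7) = 1/7.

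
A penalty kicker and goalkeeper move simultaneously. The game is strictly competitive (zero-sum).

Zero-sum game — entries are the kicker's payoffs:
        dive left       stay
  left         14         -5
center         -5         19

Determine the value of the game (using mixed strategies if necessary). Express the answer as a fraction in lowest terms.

Row minima are -5 and -5, so the kicker's maximin is -5; column maxima are 14 and 19, so the goalkeeper's minimax is 14. These differ, so the equilibrium is in mixed strategies.
Let the kicker play left with probability p. The goalkeeper is indifferent when 14p − 5(1−p) = −5p + 19(1−p), giving p = 24/43.
Let the goalkeeper play dive left with probability q. The kicker is indifferent when 14q − 5(1−q) = −5q + 19(1−q), giving q = 24/43.
The value is 14·(24/43) + (-5)·(19/43) = 241/43.

241/43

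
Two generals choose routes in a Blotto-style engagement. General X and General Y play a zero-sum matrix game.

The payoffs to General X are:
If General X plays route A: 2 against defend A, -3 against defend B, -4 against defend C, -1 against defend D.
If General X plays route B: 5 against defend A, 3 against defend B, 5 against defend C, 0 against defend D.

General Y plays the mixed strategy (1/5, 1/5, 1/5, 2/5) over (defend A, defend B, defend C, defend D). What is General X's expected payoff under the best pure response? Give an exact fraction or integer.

route A: (2)·(1/5) + (-3)·(1/5) + (-4)·(1/5) + (-1)·(2/5) = -7/5.
route B: (5)·(1/5) + (3)·(1/5) + (5)·(1/5) + (0)·(2/5) = 13/5.
The best pure response is route B with expected payoff 13/5.

13/5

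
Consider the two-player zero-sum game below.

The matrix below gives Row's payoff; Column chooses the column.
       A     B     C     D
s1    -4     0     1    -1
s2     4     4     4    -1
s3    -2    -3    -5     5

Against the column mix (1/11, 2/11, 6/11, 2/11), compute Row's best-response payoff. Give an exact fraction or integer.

s1: (-4)·(1/11) + (0)·(2/11) + (1)·(6/11) + (-1)·(2/11) = 0.
s2: (4)·(1/11) + (4)·(2/11) + (4)·(6/11) + (-1)·(2/11) = 34/11.
s3: (-2)·(1/11) + (-3)·(2/11) + (-5)·(6/11) + (5)·(2/11) = -28/11.
The best pure response is s2 with expected payoff 34/11.

34/11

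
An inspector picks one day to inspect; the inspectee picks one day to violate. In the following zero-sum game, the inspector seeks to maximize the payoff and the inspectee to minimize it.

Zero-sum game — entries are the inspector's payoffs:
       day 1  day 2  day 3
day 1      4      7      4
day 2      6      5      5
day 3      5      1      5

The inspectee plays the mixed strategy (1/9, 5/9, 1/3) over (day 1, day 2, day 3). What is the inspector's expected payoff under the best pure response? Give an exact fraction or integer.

17/3

day 1: (4)·(1/9) + (7)·(5/9) + (4)·(1/3) = 17/3.
day 2: (6)·(1/9) + (5)·(5/9) + (5)·(1/3) = 46/9.
day 3: (5)·(1/9) + (1)·(5/9) + (5)·(1/3) = 25/9.
The best pure response is day 1 with expected payoff 17/3.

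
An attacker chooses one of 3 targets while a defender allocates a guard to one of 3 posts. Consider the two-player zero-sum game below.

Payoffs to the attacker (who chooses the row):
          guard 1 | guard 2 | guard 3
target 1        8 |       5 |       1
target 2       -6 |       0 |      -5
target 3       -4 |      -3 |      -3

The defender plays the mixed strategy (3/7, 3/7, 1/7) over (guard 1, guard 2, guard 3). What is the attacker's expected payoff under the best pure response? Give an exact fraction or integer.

target 1: (8)·(3/7) + (5)·(3/7) + (1)·(1/7) = 40/7.
target 2: (-6)·(3/7) + (0)·(3/7) + (-5)·(1/7) = -23/7.
target 3: (-4)·(3/7) + (-3)·(3/7) + (-3)·(1/7) = -24/7.
The best pure response is target 1 with expected payoff 40/7.

40/7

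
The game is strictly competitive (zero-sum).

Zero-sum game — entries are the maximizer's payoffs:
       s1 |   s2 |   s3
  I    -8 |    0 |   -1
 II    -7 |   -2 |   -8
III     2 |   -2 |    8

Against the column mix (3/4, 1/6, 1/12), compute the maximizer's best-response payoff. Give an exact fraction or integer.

I: (-8)·(3/4) + (0)·(1/6) + (-1)·(1/12) = -73/12.
II: (-7)·(3/4) + (-2)·(1/6) + (-8)·(1/12) = -25/4.
III: (2)·(3/4) + (-2)·(1/6) + (8)·(1/12) = 11/6.
The best pure response is III with expected payoff 11/6.

11/6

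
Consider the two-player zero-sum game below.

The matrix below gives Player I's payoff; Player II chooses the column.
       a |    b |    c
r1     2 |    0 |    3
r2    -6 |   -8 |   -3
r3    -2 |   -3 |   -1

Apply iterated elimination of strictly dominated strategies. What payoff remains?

0

Column c is strictly dominated by a for Player II (2<3, -6<-3, -2<-1); eliminate c.
Column a is strictly dominated by b for Player II (0<2, -8<-6, -3<-2); eliminate a.
Row r3 is strictly dominated by row r1 (0>-3); eliminate r3.
Row r2 is strictly dominated by row r1 (0>-8); eliminate r2.
Only (r1, b) remains, with payoff 0.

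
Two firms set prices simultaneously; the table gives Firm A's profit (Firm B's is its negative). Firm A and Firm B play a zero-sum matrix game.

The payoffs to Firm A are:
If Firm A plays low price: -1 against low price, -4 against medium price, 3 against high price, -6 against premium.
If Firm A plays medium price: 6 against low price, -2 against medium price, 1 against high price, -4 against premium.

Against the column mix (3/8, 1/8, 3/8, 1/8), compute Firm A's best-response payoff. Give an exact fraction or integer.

15/8

low price: (-1)·(3/8) + (-4)·(1/8) + (3)·(3/8) + (-6)·(1/8) = -1/2.
medium price: (6)·(3/8) + (-2)·(1/8) + (1)·(3/8) + (-4)·(1/8) = 15/8.
The best pure response is medium price with expected payoff 15/8.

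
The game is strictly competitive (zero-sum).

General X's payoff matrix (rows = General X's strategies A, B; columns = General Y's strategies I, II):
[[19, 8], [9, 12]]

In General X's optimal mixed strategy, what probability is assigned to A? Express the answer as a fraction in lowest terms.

3/14

Row minima are 8 and 9, so General X's maximin is 9; column maxima are 19 and 12, so General Y's minimax is 12. These differ, so the equilibrium is in mixed strategies.
Let General X play A with probability p. General Y is indifferent when 19p + 9(1−p) = 8p + 12(1−p), giving p = 3/14.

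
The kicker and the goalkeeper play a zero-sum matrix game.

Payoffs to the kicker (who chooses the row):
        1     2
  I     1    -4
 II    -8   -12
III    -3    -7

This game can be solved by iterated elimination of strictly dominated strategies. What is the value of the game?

-4

Column 1 is strictly dominated by 2 for the goalkeeper (-4<1, -12<-8, -7<-3); eliminate 1.
Row III is strictly dominated by row I (-4>-7); eliminate III.
Row II is strictly dominated by row I (-4>-12); eliminate II.
Only (I, 2) remains, with payoff -4.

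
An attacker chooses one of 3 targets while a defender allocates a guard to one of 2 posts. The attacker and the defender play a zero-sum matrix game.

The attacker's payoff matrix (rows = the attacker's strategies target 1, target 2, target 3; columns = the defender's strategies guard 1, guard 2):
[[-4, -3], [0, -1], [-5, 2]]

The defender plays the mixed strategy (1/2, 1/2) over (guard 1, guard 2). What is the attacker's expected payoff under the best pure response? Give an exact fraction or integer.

target 1: (-4)·(1/2) + (-3)·(1/2) = -7/2.
target 2: (0)·(1/2) + (-1)·(1/2) = -1/2.
target 3: (-5)·(1/2) + (2)·(1/2) = -3/2.
The best pure response is target 2 with expected payoff -1/2.

-1/2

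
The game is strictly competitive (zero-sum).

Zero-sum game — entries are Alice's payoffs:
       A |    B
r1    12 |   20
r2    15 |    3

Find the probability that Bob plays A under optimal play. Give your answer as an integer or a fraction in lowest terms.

Row minima are 12 and 3, so Alice's maximin is 12; column maxima are 15 and 20, so Bob's minimax is 15. These differ, so the equilibrium is in mixed strategies.
Let Bob play A with probability q. Alice is indifferent when 12q + 20(1−q) = 15q + 3(1−q), giving q = 17/20.

17/20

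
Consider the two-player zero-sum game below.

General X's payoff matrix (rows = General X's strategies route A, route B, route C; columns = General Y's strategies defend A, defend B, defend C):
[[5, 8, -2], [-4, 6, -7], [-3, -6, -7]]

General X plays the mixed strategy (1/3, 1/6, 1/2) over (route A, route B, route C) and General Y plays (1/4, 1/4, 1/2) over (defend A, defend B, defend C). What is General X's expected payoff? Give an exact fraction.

Against (1/4, 1/4, 1/2), each row's expected payoff is route A: 9/4; route B: -3; route C: -23/4.
Taking the (1/3, 1/6, 1/2)-weighted average: (1/3)·(9/4) + (1/6)·(-3) + (1/2)·(-23/4) = -21/8.

-21/8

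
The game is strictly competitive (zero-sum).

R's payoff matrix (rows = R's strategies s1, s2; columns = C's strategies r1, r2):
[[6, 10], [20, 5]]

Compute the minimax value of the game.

Row minima are 6 and 5, so R's maximin is 6; column maxima are 20 and 10, so C's minimax is 10. These differ, so the equilibrium is in mixed strategies.
Let R play s1 with probability p. C is indifferent when 6p + 20(1−p) = 10p + 5(1−p), giving p = 15/19.
Let C play r1 with probability q. R is indifferent when 6q + 10(1−q) = 20q + 5(1−q), giving q = 5/19.
The value is 6·(5/19) + (10)·(14/19) = 170/19.

170/19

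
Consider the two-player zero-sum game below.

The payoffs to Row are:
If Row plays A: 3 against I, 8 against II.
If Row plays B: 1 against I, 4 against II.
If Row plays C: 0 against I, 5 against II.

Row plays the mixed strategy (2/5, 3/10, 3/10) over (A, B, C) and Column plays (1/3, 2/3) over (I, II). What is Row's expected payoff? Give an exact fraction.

Against (1/3, 2/3), each row's expected payoff is A: 19/3; B: 3; C: 10/3.
Taking the (2/5, 3/10, 3/10)-weighted average: (2/5)·(19/3) + (3/10)·(3) + (3/10)·(10/3) = 133/30.

133/30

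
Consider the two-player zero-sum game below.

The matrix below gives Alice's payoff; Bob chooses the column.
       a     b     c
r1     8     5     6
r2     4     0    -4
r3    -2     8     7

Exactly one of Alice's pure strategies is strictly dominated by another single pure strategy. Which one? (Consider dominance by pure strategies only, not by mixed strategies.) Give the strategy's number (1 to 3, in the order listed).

Compare r2 with r1: 8 > 4, 5 > 0, 6 > -4.
So r1 strictly dominates r2 for Alice; r2 is strictly dominated.

2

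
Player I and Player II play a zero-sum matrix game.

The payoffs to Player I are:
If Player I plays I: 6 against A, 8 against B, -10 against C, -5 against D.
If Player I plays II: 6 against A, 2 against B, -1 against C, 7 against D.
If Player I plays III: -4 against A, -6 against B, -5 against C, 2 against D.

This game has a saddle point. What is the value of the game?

Row minima: -10, -1, -6 → Player I's maximin is -1.
Column maxima: 6, 8, -1, 7 → Player II's minimax is -1.
They coincide at (II, C), so the value is -1.

-1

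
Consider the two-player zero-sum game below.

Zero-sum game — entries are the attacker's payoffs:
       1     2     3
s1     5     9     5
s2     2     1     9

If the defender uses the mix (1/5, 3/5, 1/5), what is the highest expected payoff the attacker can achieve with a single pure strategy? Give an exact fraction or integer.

37/5

s1: (5)·(1/5) + (9)·(3/5) + (5)·(1/5) = 37/5.
s2: (2)·(1/5) + (1)·(3/5) + (9)·(1/5) = 14/5.
The best pure response is s1 with expected payoff 37/5.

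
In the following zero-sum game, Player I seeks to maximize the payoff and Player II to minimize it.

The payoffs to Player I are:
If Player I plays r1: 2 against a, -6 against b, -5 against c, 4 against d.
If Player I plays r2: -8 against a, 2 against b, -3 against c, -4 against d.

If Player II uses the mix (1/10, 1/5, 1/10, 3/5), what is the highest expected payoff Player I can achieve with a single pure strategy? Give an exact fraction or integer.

r1: (2)·(1/10) + (-6)·(1/5) + (-5)·(1/10) + (4)·(3/5) = 9/10.
r2: (-8)·(1/10) + (2)·(1/5) + (-3)·(1/10) + (-4)·(3/5) = -31/10.
The best pure response is r1 with expected payoff 9/10.

9/10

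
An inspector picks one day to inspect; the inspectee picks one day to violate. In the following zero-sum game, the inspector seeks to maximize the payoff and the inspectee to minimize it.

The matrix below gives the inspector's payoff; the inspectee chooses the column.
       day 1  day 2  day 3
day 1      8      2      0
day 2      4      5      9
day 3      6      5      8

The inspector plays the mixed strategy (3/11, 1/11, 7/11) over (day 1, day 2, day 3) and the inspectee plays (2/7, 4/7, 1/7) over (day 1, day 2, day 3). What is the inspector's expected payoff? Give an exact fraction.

Against (2/7, 4/7, 1/7), each row's expected payoff is day 1: 24/7; day 2: 37/7; day 3: 40/7.
Taking the (3/11, 1/11, 7/11)-weighted average: (3/11)·(24/7) + (1/11)·(37/7) + (7/11)·(40/7) = 389/77.

389/77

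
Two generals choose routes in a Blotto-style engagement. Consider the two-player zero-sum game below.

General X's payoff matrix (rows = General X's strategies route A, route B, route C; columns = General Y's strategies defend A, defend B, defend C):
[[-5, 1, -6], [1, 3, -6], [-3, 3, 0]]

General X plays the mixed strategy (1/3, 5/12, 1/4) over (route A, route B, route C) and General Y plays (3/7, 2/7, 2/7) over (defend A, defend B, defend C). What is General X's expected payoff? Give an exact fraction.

Against (3/7, 2/7, 2/7), each row's expected payoff is route A: -25/7; route B: -3/7; route C: -3/7.
Taking the (1/3, 5/12, 1/4)-weighted average: (1/3)·(-25/7) + (5/12)·(-3/7) + (1/4)·(-3/7) = -31/21.

-31/21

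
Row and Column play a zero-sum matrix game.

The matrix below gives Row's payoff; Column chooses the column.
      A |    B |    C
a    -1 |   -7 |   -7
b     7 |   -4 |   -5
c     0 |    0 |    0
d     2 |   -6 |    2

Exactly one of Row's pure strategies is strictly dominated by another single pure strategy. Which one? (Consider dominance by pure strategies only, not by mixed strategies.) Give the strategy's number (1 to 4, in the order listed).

1

Compare a with b: 7 > -1, -4 > -7, -5 > -7.
So b strictly dominates a for Row; a is strictly dominated.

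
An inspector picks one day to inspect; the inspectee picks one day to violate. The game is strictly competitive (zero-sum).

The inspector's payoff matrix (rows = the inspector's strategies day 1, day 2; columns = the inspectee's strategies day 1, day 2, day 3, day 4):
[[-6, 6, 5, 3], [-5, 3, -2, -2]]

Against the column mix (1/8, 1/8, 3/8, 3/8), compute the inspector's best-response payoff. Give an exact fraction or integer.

day 1: (-6)·(1/8) + (6)·(1/8) + (5)·(3/8) + (3)·(3/8) = 3.
day 2: (-5)·(1/8) + (3)·(1/8) + (-2)·(3/8) + (-2)·(3/8) = -7/4.
The best pure response is day 1 with expected payoff 3.

3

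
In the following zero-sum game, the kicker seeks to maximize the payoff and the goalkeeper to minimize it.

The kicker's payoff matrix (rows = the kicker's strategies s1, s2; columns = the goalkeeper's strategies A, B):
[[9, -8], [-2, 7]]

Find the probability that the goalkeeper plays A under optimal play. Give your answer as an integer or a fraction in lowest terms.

Row minima are -8 and -2, so the kicker's maximin is -2; column maxima are 9 and 7, so the goalkeeper's minimax is 7. These differ, so the equilibrium is in mixed strategies.
Let the goalkeeper play A with probability q. The kicker is indifferent when 9q − 8(1−q) = −2q + 7(1−q), giving q = 15/26.

15/26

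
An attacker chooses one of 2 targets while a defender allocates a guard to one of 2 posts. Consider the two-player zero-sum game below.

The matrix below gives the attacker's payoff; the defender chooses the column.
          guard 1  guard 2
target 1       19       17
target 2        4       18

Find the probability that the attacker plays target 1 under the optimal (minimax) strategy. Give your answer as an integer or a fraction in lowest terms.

7/8

Row minima are 17 and 4, so the attacker's maximin is 17; column maxima are 19 and 18, so the defender's minimax is 18. These differ, so the equilibrium is in mixed strategies.
Let the attacker play target 1 with probability p. The defender is indifferent when 19p + 4(1−p) = 17p + 18(1−p), giving p = 7/8.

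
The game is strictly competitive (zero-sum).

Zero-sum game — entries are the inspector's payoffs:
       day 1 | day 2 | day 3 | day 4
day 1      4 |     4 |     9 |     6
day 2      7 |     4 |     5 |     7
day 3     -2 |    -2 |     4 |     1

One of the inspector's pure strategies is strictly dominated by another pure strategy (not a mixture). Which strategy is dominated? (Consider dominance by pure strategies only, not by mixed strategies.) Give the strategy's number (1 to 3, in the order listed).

3

Compare day 3 with day 1: 4 > -2, 4 > -2, 9 > 4, 6 > 1.
So day 1 strictly dominates day 3 for the inspector; day 3 is strictly dominated.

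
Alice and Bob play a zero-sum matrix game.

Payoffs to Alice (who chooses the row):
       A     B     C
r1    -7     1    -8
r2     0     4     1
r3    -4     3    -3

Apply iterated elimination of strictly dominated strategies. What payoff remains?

0

Column B is strictly dominated by A for Bob (-7<1, 0<4, -4<3); eliminate B.
Row r1 is strictly dominated by row r2 (0>-7, 1>-8); eliminate r1.
Column C is strictly dominated by A for Bob (0<1, -4<-3); eliminate C.
Row r3 is strictly dominated by row r2 (0>-4); eliminate r3.
Only (r2, A) remains, with payoff 0.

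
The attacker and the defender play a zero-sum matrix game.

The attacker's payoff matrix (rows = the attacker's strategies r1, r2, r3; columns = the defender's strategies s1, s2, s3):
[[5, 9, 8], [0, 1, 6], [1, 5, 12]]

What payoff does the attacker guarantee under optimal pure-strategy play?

5

Row minima: 5, 0, 1 → the attacker's maximin is 5.
Column maxima: 5, 9, 12 → the defender's minimax is 5.
They coincide at (r1, s1), so the value is 5.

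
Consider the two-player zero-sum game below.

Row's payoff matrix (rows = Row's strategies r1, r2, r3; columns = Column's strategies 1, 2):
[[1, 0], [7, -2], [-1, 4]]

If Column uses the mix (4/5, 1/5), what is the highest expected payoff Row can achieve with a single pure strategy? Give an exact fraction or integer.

r1: (1)·(4/5) + (0)·(1/5) = 4/5.
r2: (7)·(4/5) + (-2)·(1/5) = 26/5.
r3: (-1)·(4/5) + (4)·(1/5) = 0.
The best pure response is r2 with expected payoff 26/5.

26/5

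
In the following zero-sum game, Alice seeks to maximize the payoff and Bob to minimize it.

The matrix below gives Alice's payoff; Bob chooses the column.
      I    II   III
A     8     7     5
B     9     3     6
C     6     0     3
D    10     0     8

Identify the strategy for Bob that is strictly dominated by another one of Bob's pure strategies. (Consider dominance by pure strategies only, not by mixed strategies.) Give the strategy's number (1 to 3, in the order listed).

1

Bob prefers columns that give Alice less. Compare I with II: 7 < 8, 3 < 9, 0 < 6, 0 < 10.
So II strictly dominates I for Bob; I is strictly dominated.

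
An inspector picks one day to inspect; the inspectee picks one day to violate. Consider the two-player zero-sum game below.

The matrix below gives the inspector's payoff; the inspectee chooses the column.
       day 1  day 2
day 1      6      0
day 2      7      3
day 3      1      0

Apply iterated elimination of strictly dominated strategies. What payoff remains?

Row day 3 is strictly dominated by row day 2 (7>1, 3>0); eliminate day 3.
Column day 1 is strictly dominated by day 2 for the inspectee (0<6, 3<7); eliminate day 1.
Row day 1 is strictly dominated by row day 2 (3>0); eliminate day 1.
Only (day 2, day 2) remains, with payoff 3.

3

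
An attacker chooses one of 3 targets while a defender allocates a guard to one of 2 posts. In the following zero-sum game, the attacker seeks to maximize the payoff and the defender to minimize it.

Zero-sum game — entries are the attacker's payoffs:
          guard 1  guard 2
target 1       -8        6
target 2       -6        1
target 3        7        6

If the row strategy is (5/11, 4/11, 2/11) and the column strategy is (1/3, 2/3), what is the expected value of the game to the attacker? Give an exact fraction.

14/11

Against (1/3, 2/3), each row's expected payoff is target 1: 4/3; target 2: -4/3; target 3: 19/3.
Taking the (5/11, 4/11, 2/11)-weighted average: (5/11)·(4/3) + (4/11)·(-4/3) + (2/11)·(19/3) = 14/11.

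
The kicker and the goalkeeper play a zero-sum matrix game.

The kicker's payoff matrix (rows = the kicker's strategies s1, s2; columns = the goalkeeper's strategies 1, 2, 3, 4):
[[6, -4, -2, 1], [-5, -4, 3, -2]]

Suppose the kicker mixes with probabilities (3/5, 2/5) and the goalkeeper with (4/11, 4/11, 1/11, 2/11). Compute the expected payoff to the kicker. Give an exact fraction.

Against (4/11, 4/11, 1/11, 2/11), each row's expected payoff is s1: 8/11; s2: -37/11.
Taking the (3/5, 2/5)-weighted average: (3/5)·(8/11) + (2/5)·(-37/11) = -10/11.

-10/11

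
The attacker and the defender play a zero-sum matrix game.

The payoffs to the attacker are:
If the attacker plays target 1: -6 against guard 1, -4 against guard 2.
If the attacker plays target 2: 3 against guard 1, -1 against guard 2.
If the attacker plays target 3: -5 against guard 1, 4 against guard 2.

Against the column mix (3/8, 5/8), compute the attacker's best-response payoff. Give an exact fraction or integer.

5/8

target 1: (-6)·(3/8) + (-4)·(5/8) = -19/4.
target 2: (3)·(3/8) + (-1)·(5/8) = 1/2.
target 3: (-5)·(3/8) + (4)·(5/8) = 5/8.
The best pure response is target 3 with expected payoff 5/8.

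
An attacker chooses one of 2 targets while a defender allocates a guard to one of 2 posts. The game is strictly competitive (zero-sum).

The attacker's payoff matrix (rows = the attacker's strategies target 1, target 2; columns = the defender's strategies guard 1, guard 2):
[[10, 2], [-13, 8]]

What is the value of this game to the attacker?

106/29

Row minima are 2 and -13, so the attacker's maximin is 2; column maxima are 10 and 8, so the defender's minimax is 8. These differ, so the equilibrium is in mixed strategies.
Let the attacker play target 1 with probability p. The defender is indifferent when 10p − 13(1−p) = 2p + 8(1−p), giving p = 21/29.
Let the defender play guard 1 with probability q. The attacker is indifferent when 10q + 2(1−q) = −13q + 8(1−q), giving q = 6/29.
The value is 10·(6/29) + (2)·(23/29) = 106/29.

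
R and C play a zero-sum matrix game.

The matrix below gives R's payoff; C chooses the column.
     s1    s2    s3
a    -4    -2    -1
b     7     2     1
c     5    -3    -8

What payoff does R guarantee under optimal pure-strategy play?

1

Row minima: -4, 1, -8 → R's maximin is 1.
Column maxima: 7, 2, 1 → C's minimax is 1.
They coincide at (b, s3), so the value is 1.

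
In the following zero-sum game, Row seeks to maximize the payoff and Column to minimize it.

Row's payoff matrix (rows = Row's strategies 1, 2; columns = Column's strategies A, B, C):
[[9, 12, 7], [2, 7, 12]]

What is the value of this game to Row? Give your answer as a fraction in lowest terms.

47/6

Column B is strictly dominated by A for Column (it gives Row more in every row).
The remaining 2×2 game on (1, 2) × (A, C) has no saddle point. Let Row play 1 with probability p; indifference gives 9p + 2(1−p) = 7p + 12(1−p), so p = 5/6.
Similarly Column's optimal q on A is 5/12, and the value is 9·(5/12) + (7)·(7/12) = 47/6.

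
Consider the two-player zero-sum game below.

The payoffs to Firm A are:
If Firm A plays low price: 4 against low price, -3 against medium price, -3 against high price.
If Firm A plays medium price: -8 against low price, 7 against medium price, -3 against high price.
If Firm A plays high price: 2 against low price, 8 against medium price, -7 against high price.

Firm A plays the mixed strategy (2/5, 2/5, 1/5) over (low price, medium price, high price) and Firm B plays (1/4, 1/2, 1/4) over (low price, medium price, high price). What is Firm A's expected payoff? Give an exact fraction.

Against (1/4, 1/2, 1/4), each row's expected payoff is low price: -5/4; medium price: 3/4; high price: 11/4.
Taking the (2/5, 2/5, 1/5)-weighted average: (2/5)·(-5/4) + (2/5)·(3/4) + (1/5)·(11/4) = 7/20.

7/20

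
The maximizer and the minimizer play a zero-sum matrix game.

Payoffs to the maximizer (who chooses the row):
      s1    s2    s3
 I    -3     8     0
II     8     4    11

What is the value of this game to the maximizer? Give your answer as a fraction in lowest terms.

Column s3 is strictly dominated by s1 for the minimizer (it gives the maximizer more in every row).
The remaining 2×2 game on (I, II) × (s1, s2) has no saddle point. Let the maximizer play I with probability p; indifference gives −3p + 8(1−p) = 8p + 4(1−p), so p = 4/15.
Similarly the minimizer's optimal q on s1 is 4/15, and the value is -3·(4/15) + (8)·(11/15) = 76/15.

76/15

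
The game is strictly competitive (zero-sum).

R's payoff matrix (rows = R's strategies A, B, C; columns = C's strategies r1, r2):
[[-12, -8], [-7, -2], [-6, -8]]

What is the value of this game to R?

-44/7

Row A is strictly dominated by row B, so R never plays it.
The remaining 2×2 game on (B, C) × (r1, r2) has no saddle point. Let R play B with probability p; indifference gives −7p − 6(1−p) = −2p − 8(1−p), so p = 2/7.
Similarly C's optimal q on r1 is 6/7, and the value is -7·(6/7) + (-2)·(1/7) = -44/7.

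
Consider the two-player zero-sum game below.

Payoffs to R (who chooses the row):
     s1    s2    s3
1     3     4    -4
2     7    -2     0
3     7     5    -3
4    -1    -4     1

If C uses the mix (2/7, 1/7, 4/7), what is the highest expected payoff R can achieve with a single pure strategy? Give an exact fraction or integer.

12/7

1: (3)·(2/7) + (4)·(1/7) + (-4)·(4/7) = -6/7.
2: (7)·(2/7) + (-2)·(1/7) + (0)·(4/7) = 12/7.
3: (7)·(2/7) + (5)·(1/7) + (-3)·(4/7) = 1.
4: (-1)·(2/7) + (-4)·(1/7) + (1)·(4/7) = -2/7.
The best pure response is 2 with expected payoff 12/7.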